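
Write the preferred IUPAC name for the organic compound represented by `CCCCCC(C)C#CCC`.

5-methyldec-3-yne

The longest carbon chain that includes the multiple bond has 10 carbons, so the parent hydride is decane.
The chain contains a C≡C triple bond, so the unsaturation ending is -yne.
Number the chain so that numbering from this end puts the triple bond at C-3 rather than C-7.
That gives the triple bond between C-3 and C-4; a methyl group at C-5.
Putting it together: 5-methyldec-3-yne.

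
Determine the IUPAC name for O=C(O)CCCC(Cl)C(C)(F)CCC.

Counting along the main chain through the –COOH group gives 9 carbons: the parent is nonane.
The principal characteristic group is a carboxylic acid (terminal –COOH), named with the suffix -oic acid.
Choose the numbering such that the carboxylic acid carbon is C-1 by definition.
With this numbering: a chloro group at C-5; a fluoro group at C-6; a methyl group at C-6.
Substituent prefixes are cited in alphabetical order (multiplying prefixes like di-/tri- are ignored for ordering).
The name is 5-chloro-6-fluoro-6-methylnonanoic acid.

5-chloro-6-fluoro-6-methylnonanoic acid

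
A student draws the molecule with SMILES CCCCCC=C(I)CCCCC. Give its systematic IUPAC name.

6-iodododec-6-ene

The longest chain bearing the multiple bond is 12 carbons long (dodecane).
A C=C double bond in the chain gives the infix -ene-.
Choose the numbering such that the substituent locant set {6} is lower than {7} at the first point of difference.
This places the double bond between C-6 and C-7; an iodo group at C-6.
Putting it together: 6-iodododec-6-ene.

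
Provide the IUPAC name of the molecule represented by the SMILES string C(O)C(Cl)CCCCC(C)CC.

The longest carbon chain that includes the –OH group has 9 carbons, so the parent hydride is nonane.
An alcohol (–OH) is the principal characteristic group, giving the suffix -ol.
Choose the numbering such that numbering from this end puts the hydroxyl group at C-1 rather than C-9.
This places the hydroxyl at C-1; a chloro group at C-2; a methyl group at C-7.
The substituents are ordered alphabetically, ignoring any di-/tri- multipliers.
Assembling the pieces gives 2-chloro-7-methylnonan-1-ol.

2-chloro-7-methylnonan-1-ol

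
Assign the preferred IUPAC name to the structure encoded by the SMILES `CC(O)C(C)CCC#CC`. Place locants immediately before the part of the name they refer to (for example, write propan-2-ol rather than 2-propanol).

3-methyloct-6-yn-2-ol

The longest carbon chain that includes the –OH group and the multiple bond has 8 carbons, so the parent hydride is octane.
The highest-priority functional group is an alcohol (–OH), so the name ends in -ol.
The chain contains a C≡C triple bond, so the unsaturation ending is -yne.
Number the chain so that numbering from this end puts the hydroxyl group at C-2 rather than C-7.
With this numbering: the hydroxyl at C-2; the triple bond between C-6 and C-7; a methyl group at C-3.
Assembling the pieces gives 3-methyloct-6-yn-2-ol.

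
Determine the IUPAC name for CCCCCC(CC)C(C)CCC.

5-ethyl-4-methyldecane

The longest continuous carbon chain has 10 atoms, so the parent hydride is decane.
The numbering direction is chosen so that the substituent locant set {4,5} is lower than {6,7} at the first point of difference.
That gives an ethyl group at C-5; a methyl group at C-4.
The substituents are ordered alphabetically, ignoring any di-/tri- multipliers.
Putting it together: 5-ethyl-4-methyldecane.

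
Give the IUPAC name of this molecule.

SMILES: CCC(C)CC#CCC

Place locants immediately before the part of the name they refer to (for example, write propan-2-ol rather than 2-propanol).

Counting along the main chain through the multiple bond gives 8 carbons: the parent is octane.
There is one C≡C triple bond, indicated by the ending -yne.
Number the chain so that numbering from this end puts the triple bond at C-3 rather than C-5.
With this numbering: the triple bond between C-3 and C-4; a methyl group at C-6.
Assembling the pieces gives 6-methyloct-3-yne.

6-methyloct-3-yne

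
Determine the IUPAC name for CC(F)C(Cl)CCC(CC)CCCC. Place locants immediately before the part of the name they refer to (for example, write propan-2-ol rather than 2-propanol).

3-chloro-6-ethyl-2-fluorodecane

The longest carbon chain is 10 atoms: the parent is decane.
Choose the numbering such that the substituent locant set {2,3,6} is lower than {5,8,9} at the first point of difference.
This places a chloro group at C-3; an ethyl group at C-6; a fluoro group at C-2.
Substituent prefixes are cited in alphabetical order (multiplying prefixes like di-/tri- are ignored for ordering).
The name is 3-chloro-6-ethyl-2-fluorodecane.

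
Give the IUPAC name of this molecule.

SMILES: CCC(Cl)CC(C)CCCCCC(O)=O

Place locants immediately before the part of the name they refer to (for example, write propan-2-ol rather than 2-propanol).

9-chloro-7-methylundecanoic acid

The longest chain bearing the –COOH group is 11 carbons long (undecane).
The highest-priority functional group is a carboxylic acid (terminal –COOH), so the name ends in -oic acid.
Choose the numbering such that the carboxylic acid carbon is C-1 by definition.
With this numbering: a chloro group at C-9; a methyl group at C-7.
Substituent prefixes are cited in alphabetical order (multiplying prefixes like di-/tri- are ignored for ordering).
Putting it together: 9-chloro-7-methylundecanoic acid.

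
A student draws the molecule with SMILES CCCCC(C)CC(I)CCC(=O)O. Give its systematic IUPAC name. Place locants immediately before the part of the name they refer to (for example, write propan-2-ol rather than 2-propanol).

4-iodo-6-methyldecanoic acid

The longest carbon chain that includes the –COOH group has 10 carbons, so the parent hydride is decane.
The highest-priority functional group is a carboxylic acid (terminal –COOH), so the name ends in -oic acid.
The numbering direction is chosen so that the carboxylic acid carbon is C-1 by definition.
That gives an iodo group at C-4; a methyl group at C-6.
Substituent prefixes are cited in alphabetical order (multiplying prefixes like di-/tri- are ignored for ordering).
Assembling the pieces gives 4-iodo-6-methyldecanoic acid.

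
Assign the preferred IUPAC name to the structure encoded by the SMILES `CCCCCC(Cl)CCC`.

The parent chain contains 9 carbons (nonane).
Number the chain so that the substituent locant set {4} is lower than {6} at the first point of difference.
That gives a chloro group at C-4.
Assembling the pieces gives 4-chlorononane.

4-chlorononane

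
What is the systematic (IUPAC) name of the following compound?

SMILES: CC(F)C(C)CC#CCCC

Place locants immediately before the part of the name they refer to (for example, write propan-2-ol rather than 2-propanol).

Counting along the main chain through the multiple bond gives 9 carbons: the parent is nonane.
A C≡C triple bond in the chain gives the infix -yne-.
Choose the numbering such that numbering from this end puts the triple bond at C-4 rather than C-5.
With this numbering: the triple bond between C-4 and C-5; a fluoro group at C-8; a methyl group at C-7.
The substituents are ordered alphabetically, ignoring any di-/tri- multipliers.
Assembling the pieces gives 8-fluoro-7-methylnon-4-yne.

8-fluoro-7-methylnon-4-yne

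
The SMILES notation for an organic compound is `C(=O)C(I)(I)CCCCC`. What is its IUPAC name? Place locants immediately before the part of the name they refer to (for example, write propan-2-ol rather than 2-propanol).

The longest carbon chain that includes the –CHO group has 7 carbons, so the parent hydride is heptane.
The highest-priority functional group is an aldehyde (terminal –CHO), so the name ends in -al.
Choose the numbering such that the aldehyde carbon is C-1 by definition.
With this numbering: two iodo groups at C-2.
The name is 2,2-diiodoheptanal.

2,2-diiodoheptanal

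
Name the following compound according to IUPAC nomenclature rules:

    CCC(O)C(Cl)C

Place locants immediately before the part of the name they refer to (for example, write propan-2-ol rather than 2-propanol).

The longest carbon chain that includes the –OH group has 5 carbons, so the parent hydride is pentane.
The principal characteristic group is an alcohol (–OH), named with the suffix -ol.
Choose the numbering such that the substituent locant set {2} is lower than {4} at the first point of difference.
This places the hydroxyl at C-3; a chloro group at C-2.
Assembling the pieces gives 2-chloropentan-3-ol.

2-chloropentan-3-ol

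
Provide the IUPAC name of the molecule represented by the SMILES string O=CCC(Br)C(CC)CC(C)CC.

3-bromo-4-ethyl-6-methyloctanal

Counting along the main chain through the –CHO group gives 8 carbons: the parent is octane.
An aldehyde (terminal –CHO) is the principal characteristic group, giving the suffix -al.
Number the chain so that the aldehyde carbon is C-1 by definition.
With this numbering: a bromo group at C-3; an ethyl group at C-4; a methyl group at C-6.
Prefixes are listed alphabetically: bromo, ethyl, methyl.
Assembling the pieces gives 3-bromo-4-ethyl-6-methyloctanal.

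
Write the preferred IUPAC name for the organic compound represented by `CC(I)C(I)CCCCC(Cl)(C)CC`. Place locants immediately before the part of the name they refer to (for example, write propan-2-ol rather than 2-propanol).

The parent chain contains 10 carbons (decane).
Number the chain so that the substituent locant set {2,3,8,8} is lower than {3,3,8,9} at the first point of difference.
This places a chloro group at C-8; iodo groups at C-2 and C-3; a methyl group at C-8.
Substituent prefixes are cited in alphabetical order (multiplying prefixes like di-/tri- are ignored for ordering).
The name is 8-chloro-2,3-diiodo-8-methyldecane.

8-chloro-2,3-diiodo-8-methyldecane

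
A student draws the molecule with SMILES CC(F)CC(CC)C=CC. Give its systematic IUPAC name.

4-ethyl-6-fluorohept-2-ene

The longest chain bearing the multiple bond is 7 carbons long (heptane).
There is one C=C double bond, indicated by the ending -ene.
Number the chain so that numbering from this end puts the double bond at C-2 rather than C-5.
That gives the double bond between C-2 and C-3; an ethyl group at C-4; a fluoro group at C-6.
Prefixes are listed alphabetically: ethyl, fluoro.
Putting it together: 4-ethyl-6-fluorohept-2-ene.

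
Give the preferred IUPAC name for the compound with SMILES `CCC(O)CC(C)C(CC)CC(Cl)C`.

The longest carbon chain that includes the –OH group has 9 carbons, so the parent hydride is nonane.
The principal characteristic group is an alcohol (–OH), named with the suffix -ol.
The numbering direction is chosen so that numbering from this end puts the hydroxyl group at C-3 rather than C-7.
That gives the hydroxyl at C-3; a chloro group at C-8; an ethyl group at C-6; a methyl group at C-5.
Substituent prefixes are cited in alphabetical order (multiplying prefixes like di-/tri- are ignored for ordering).
Putting it together: 8-chloro-6-ethyl-5-methylnonan-3-ol.

8-chloro-6-ethyl-5-methylnonan-3-ol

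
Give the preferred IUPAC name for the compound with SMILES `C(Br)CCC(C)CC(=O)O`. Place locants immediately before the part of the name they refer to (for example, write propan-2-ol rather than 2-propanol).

The longest chain bearing the –COOH group is 6 carbons long (hexane).
A carboxylic acid (terminal –COOH) is the principal characteristic group, giving the suffix -oic acid.
Number the chain so that the carboxylic acid carbon is C-1 by definition.
That gives a bromo group at C-6; a methyl group at C-3.
The substituents are ordered alphabetically, ignoring any di-/tri- multipliers.
Putting it together: 6-bromo-3-methylhexanoic acid.

6-bromo-3-methylhexanoic acid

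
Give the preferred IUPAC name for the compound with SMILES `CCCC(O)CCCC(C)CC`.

The longest carbon chain that includes the –OH group has 10 carbons, so the parent hydride is decane.
The highest-priority functional group is an alcohol (–OH), so the name ends in -ol.
Number the chain so that numbering from this end puts the hydroxyl group at C-4 rather than C-7.
With this numbering: the hydroxyl at C-4; a methyl group at C-8.
The name is 8-methyldecan-4-ol.

8-methyldecan-4-ol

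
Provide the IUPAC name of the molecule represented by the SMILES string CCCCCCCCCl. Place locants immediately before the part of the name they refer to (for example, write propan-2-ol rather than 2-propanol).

1-chlorooctane

The parent chain contains 8 carbons (octane).
Number the chain so that the substituent locant set {1} is lower than {8} at the first point of difference.
That gives a chloro group at C-1.
Putting it together: 1-chlorooctane.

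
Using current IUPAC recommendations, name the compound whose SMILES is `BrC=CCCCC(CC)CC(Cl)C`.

1-bromo-8-chloro-6-ethylnon-1-ene

The longest carbon chain that includes the multiple bond has 9 carbons, so the parent hydride is nonane.
A C=C double bond in the chain gives the infix -ene-.
Number the chain so that numbering from this end puts the double bond at C-1 rather than C-8.
With this numbering: the double bond between C-1 and C-2; a bromo group at C-1; a chloro group at C-8; an ethyl group at C-6.
Prefixes are listed alphabetically: bromo, chloro, ethyl.
The name is 1-bromo-8-chloro-6-ethylnon-1-ene.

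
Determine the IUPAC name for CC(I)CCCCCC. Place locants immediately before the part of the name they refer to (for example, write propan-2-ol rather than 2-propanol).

2-iodooctane

The parent chain contains 8 carbons (octane).
Choose the numbering such that the substituent locant set {2} is lower than {7} at the first point of difference.
That gives an iodo group at C-2.
Putting it together: 2-iodooctane.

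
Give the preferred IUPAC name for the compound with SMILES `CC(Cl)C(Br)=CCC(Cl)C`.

3-bromo-2,6-dichlorohept-3-ene

The longest chain bearing the multiple bond is 7 carbons long (heptane).
There is one C=C double bond, indicated by the ending -ene.
Number the chain so that numbering from this end puts the double bond at C-3 rather than C-4.
That gives the double bond between C-3 and C-4; a bromo group at C-3; chloro groups at C-2 and C-6.
Prefixes are listed alphabetically: bromo, chloro.
Assembling the pieces gives 3-bromo-2,6-dichlorohept-3-ene.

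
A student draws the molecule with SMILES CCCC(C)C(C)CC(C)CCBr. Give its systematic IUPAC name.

1-bromo-3,5,6-trimethylnonane

The longest continuous carbon chain has 9 atoms, so the parent hydride is nonane.
The numbering direction is chosen so that the substituent locant set {1,3,5,6} is lower than {4,5,7,9} at the first point of difference.
With this numbering: a bromo group at C-1; methyl groups at C-3 and C-5 and C-6.
The substituents are ordered alphabetically, ignoring any di-/tri- multipliers.
Assembling the pieces gives 1-bromo-3,5,6-trimethylnonane.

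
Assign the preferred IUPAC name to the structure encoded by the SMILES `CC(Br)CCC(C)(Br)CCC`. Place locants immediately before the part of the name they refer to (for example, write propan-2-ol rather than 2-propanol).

The longest continuous carbon chain has 8 atoms, so the parent hydride is octane.
Choose the numbering such that the substituent locant set {2,5,5} is lower than {4,4,7} at the first point of difference.
That gives bromo groups at C-2 and C-5; a methyl group at C-5.
The substituents are ordered alphabetically, ignoring any di-/tri- multipliers.
Putting it together: 2,5-dibromo-5-methyloctane.

2,5-dibromo-5-methyloctane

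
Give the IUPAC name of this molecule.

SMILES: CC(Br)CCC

2-bromopentane

The longest carbon chain is 5 atoms: the parent is pentane.
Choose the numbering such that the substituent locant set {2} is lower than {4} at the first point of difference.
That gives a bromo group at C-2.
Assembling the pieces gives 2-bromopentane.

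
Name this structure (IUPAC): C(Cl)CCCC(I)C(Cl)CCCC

1,6-dichloro-5-iododecane

The longest carbon chain is 10 atoms: the parent is decane.
Choose the numbering such that the substituent locant set {1,5,6} is lower than {5,6,10} at the first point of difference.
That gives chloro groups at C-1 and C-6; an iodo group at C-5.
The substituents are ordered alphabetically, ignoring any di-/tri- multipliers.
The name is 1,6-dichloro-5-iododecane.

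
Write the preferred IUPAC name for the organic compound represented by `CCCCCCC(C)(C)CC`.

The parent chain contains 9 carbons (nonane).
Number the chain so that the substituent locant set {3,3} is lower than {7,7} at the first point of difference.
That gives two methyl groups at C-3.
Putting it together: 3,3-dimethylnonane.

3,3-dimethylnonane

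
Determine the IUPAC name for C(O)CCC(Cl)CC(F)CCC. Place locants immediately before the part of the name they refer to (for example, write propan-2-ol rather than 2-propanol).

The longest carbon chain that includes the –OH group has 9 carbons, so the parent hydride is nonane.
The principal characteristic group is an alcohol (–OH), named with the suffix -ol.
The numbering direction is chosen so that numbering from this end puts the hydroxyl group at C-1 rather than C-9.
That gives the hydroxyl at C-1; a chloro group at C-4; a fluoro group at C-6.
The substituents are ordered alphabetically, ignoring any di-/tri- multipliers.
The name is 4-chloro-6-fluorononan-1-ol.

4-chloro-6-fluorononan-1-ol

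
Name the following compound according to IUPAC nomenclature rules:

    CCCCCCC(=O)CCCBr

Counting along the main chain through the carbonyl gives 10 carbons: the parent is decane.
The principal characteristic group is a ketone (C=O on an internal carbon), named with the suffix -one.
Number the chain so that numbering from this end puts the carbonyl group at C-4 rather than C-7.
That gives the carbonyl at C-4; a bromo group at C-1.
Putting it together: 1-bromodecan-4-one.

1-bromodecan-4-one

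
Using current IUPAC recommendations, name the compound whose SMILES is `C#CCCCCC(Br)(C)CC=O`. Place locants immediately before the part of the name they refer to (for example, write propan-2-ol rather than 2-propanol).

3-bromo-3-methylnon-8-ynal

The longest chain bearing the –CHO group and the multiple bond is 9 carbons long (nonane).
The highest-priority functional group is an aldehyde (terminal –CHO), so the name ends in -al.
The chain contains a C≡C triple bond, so the unsaturation ending is -yne.
Number the chain so that the aldehyde carbon is C-1 by definition.
This places the triple bond between C-8 and C-9; a bromo group at C-3; a methyl group at C-3.
Prefixes are listed alphabetically: bromo, methyl.
Assembling the pieces gives 3-bromo-3-methylnon-8-ynal.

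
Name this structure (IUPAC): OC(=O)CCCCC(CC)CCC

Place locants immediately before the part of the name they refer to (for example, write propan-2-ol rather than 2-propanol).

6-ethylnonanoic acid

Counting along the main chain through the –COOH group gives 9 carbons: the parent is nonane.
The principal characteristic group is a carboxylic acid (terminal –COOH), named with the suffix -oic acid.
Number the chain so that the carboxylic acid carbon is C-1 by definition.
With this numbering: an ethyl group at C-6.
Assembling the pieces gives 6-ethylnonanoic acid.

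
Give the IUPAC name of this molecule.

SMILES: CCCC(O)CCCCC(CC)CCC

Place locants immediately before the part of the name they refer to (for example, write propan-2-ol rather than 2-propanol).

9-ethyldodecan-4-ol

The longest chain bearing the –OH group is 12 carbons long (dodecane).
The highest-priority functional group is an alcohol (–OH), so the name ends in -ol.
Choose the numbering such that numbering from this end puts the hydroxyl group at C-4 rather than C-9.
That gives the hydroxyl at C-4; an ethyl group at C-9.
The name is 9-ethyldodecan-4-ol.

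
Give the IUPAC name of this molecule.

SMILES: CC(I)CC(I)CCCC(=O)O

5,7-diiodooctanoic acid

The longest chain bearing the –COOH group is 8 carbons long (octane).
The principal characteristic group is a carboxylic acid (terminal –COOH), named with the suffix -oic acid.
Choose the numbering such that the carboxylic acid carbon is C-1 by definition.
With this numbering: iodo groups at C-5 and C-7.
The name is 5,7-diiodooctanoic acid.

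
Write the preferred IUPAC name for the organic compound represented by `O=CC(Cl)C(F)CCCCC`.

Counting along the main chain through the –CHO group gives 8 carbons: the parent is octane.
The principal characteristic group is an aldehyde (terminal –CHO), named with the suffix -al.
Choose the numbering such that the aldehyde carbon is C-1 by definition.
That gives a chloro group at C-2; a fluoro group at C-3.
Substituent prefixes are cited in alphabetical order (multiplying prefixes like di-/tri- are ignored for ordering).
Putting it together: 2-chloro-3-fluorooctanal.

2-chloro-3-fluorooctanal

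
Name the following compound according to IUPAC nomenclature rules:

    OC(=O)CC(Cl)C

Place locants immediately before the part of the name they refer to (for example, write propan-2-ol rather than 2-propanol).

3-chlorobutanoic acid

The longest carbon chain that includes the –COOH group has 4 carbons, so the parent hydride is butane.
The principal characteristic group is a carboxylic acid (terminal –COOH), named with the suffix -oic acid.
Choose the numbering such that the carboxylic acid carbon is C-1 by definition.
That gives a chloro group at C-3.
Putting it together: 3-chlorobutanoic acid.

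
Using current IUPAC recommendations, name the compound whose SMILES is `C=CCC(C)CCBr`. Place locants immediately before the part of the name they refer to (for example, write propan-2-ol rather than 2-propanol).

Counting along the main chain through the multiple bond gives 6 carbons: the parent is hexane.
The chain contains a C=C double bond, so the unsaturation ending is -ene.
The numbering direction is chosen so that numbering from this end puts the double bond at C-1 rather than C-5.
That gives the double bond between C-1 and C-2; a bromo group at C-6; a methyl group at C-4.
The substituents are ordered alphabetically, ignoring any di-/tri- multipliers.
Assembling the pieces gives 6-bromo-4-methylhex-1-ene.

6-bromo-4-methylhex-1-ene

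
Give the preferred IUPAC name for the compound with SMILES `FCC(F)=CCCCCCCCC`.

The longest carbon chain that includes the multiple bond has 11 carbons, so the parent hydride is undecane.
The chain contains a C=C double bond, so the unsaturation ending is -ene.
Number the chain so that numbering from this end puts the double bond at C-2 rather than C-9.
That gives the double bond between C-2 and C-3; fluoro groups at C-1 and C-2.
Assembling the pieces gives 1,2-difluoroundec-2-ene.

1,2-difluoroundec-2-ene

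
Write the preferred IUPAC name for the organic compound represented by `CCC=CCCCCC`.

non-3-ene

The longest chain bearing the multiple bond is 9 carbons long (nonane).
A C=C double bond in the chain gives the infix -ene-.
The numbering direction is chosen so that numbering from this end puts the double bond at C-3 rather than C-6.
That gives the double bond between C-3 and C-4.
Assembling the pieces gives non-3-ene.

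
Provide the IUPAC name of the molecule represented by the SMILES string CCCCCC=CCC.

Counting along the main chain through the multiple bond gives 9 carbons: the parent is nonane.
The chain contains a C=C double bond, so the unsaturation ending is -ene.
Number the chain so that numbering from this end puts the double bond at C-3 rather than C-6.
With this numbering: the double bond between C-3 and C-4.
The name is non-3-ene.

non-3-ene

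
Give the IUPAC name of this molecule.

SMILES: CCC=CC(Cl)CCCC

Counting along the main chain through the multiple bond gives 9 carbons: the parent is nonane.
There is one C=C double bond, indicated by the ending -ene.
Choose the numbering such that numbering from this end puts the double bond at C-3 rather than C-6.
With this numbering: the double bond between C-3 and C-4; a chloro group at C-5.
Putting it together: 5-chloronon-3-ene.

5-chloronon-3-ene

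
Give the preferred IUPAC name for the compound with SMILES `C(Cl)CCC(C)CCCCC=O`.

The longest chain bearing the –CHO group is 9 carbons long (nonane).
The principal characteristic group is an aldehyde (terminal –CHO), named with the suffix -al.
Number the chain so that the aldehyde carbon is C-1 by definition.
With this numbering: a chloro group at C-9; a methyl group at C-6.
Substituent prefixes are cited in alphabetical order (multiplying prefixes like di-/tri- are ignored for ordering).
Putting it together: 9-chloro-6-methylnonanal.

9-chloro-6-methylnonanal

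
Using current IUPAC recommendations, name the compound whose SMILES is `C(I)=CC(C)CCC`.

1-iodo-3-methylhex-1-ene

The longest chain bearing the multiple bond is 6 carbons long (hexane).
A C=C double bond in the chain gives the infix -ene-.
Choose the numbering such that numbering from this end puts the double bond at C-1 rather than C-5.
This places the double bond between C-1 and C-2; an iodo group at C-1; a methyl group at C-3.
The substituents are ordered alphabetically, ignoring any di-/tri- multipliers.
The name is 1-iodo-3-methylhex-1-ene.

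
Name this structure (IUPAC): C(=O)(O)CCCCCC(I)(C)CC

7-iodo-7-methylnonanoic acid

The longest carbon chain that includes the –COOH group has 9 carbons, so the parent hydride is nonane.
The highest-priority functional group is a carboxylic acid (terminal –COOH), so the name ends in -oic acid.
Number the chain so that the carboxylic acid carbon is C-1 by definition.
That gives an iodo group at C-7; a methyl group at C-7.
Substituent prefixes are cited in alphabetical order (multiplying prefixes like di-/tri- are ignored for ordering).
Putting it together: 7-iodo-7-methylnonanoic acid.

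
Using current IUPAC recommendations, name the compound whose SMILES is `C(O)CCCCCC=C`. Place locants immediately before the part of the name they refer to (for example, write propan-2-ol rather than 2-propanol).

The longest carbon chain that includes the –OH group and the multiple bond has 8 carbons, so the parent hydride is octane.
The principal characteristic group is an alcohol (–OH), named with the suffix -ol.
There is one C=C double bond, indicated by the ending -ene.
Choose the numbering such that numbering from this end puts the hydroxyl group at C-1 rather than C-8.
This places the hydroxyl at C-1; the double bond between C-7 and C-8.
Putting it together: oct-7-en-1-ol.

oct-7-en-1-ol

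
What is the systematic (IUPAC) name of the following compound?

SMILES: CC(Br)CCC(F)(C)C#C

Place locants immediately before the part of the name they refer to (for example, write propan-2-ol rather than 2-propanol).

6-bromo-3-fluoro-3-methylhept-1-yne

Counting along the main chain through the multiple bond gives 7 carbons: the parent is heptane.
A C≡C triple bond in the chain gives the infix -yne-.
Choose the numbering such that numbering from this end puts the triple bond at C-1 rather than C-6.
This places the triple bond between C-1 and C-2; a bromo group at C-6; a fluoro group at C-3; a methyl group at C-3.
The substituents are ordered alphabetically, ignoring any di-/tri- multipliers.
The name is 6-bromo-3-fluoro-3-methylhept-1-yne.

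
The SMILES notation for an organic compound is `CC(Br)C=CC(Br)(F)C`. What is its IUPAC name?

The longest carbon chain that includes the multiple bond has 6 carbons, so the parent hydride is hexane.
A C=C double bond in the chain gives the infix -ene-.
Choose the numbering such that the substituent locant set {2,2,5} is lower than {2,5,5} at the first point of difference.
This places the double bond between C-3 and C-4; bromo groups at C-2 and C-5; a fluoro group at C-2.
The substituents are ordered alphabetically, ignoring any di-/tri- multipliers.
Assembling the pieces gives 2,5-dibromo-2-fluorohex-3-ene.

2,5-dibromo-2-fluorohex-3-ene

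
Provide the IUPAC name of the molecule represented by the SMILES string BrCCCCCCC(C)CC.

The longest continuous carbon chain has 9 atoms, so the parent hydride is nonane.
The numbering direction is chosen so that the substituent locant set {1,7} is lower than {3,9} at the first point of difference.
With this numbering: a bromo group at C-1; a methyl group at C-7.
Substituent prefixes are cited in alphabetical order (multiplying prefixes like di-/tri- are ignored for ordering).
Putting it together: 1-bromo-7-methylnonane.

1-bromo-7-methylnonane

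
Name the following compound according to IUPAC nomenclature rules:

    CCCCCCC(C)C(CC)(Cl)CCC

The longest continuous carbon chain has 11 atoms, so the parent hydride is undecane.
Number the chain so that the substituent locant set {4,4,5} is lower than {7,8,8} at the first point of difference.
This places a chloro group at C-4; an ethyl group at C-4; a methyl group at C-5.
Prefixes are listed alphabetically: chloro, ethyl, methyl.
Putting it together: 4-chloro-4-ethyl-5-methylundecane.

4-chloro-4-ethyl-5-methylundecane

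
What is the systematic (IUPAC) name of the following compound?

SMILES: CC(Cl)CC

2-chlorobutane

The longest carbon chain is 4 atoms: the parent is butane.
The numbering direction is chosen so that the substituent locant set {2} is lower than {3} at the first point of difference.
That gives a chloro group at C-2.
Assembling the pieces gives 2-chlorobutane.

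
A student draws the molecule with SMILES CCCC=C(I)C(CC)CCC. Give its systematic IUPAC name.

6-ethyl-5-iodonon-4-ene

The longest carbon chain that includes the multiple bond has 9 carbons, so the parent hydride is nonane.
A C=C double bond in the chain gives the infix -ene-.
The numbering direction is chosen so that numbering from this end puts the double bond at C-4 rather than C-5.
That gives the double bond between C-4 and C-5; an ethyl group at C-6; an iodo group at C-5.
Substituent prefixes are cited in alphabetical order (multiplying prefixes like di-/tri- are ignored for ordering).
The name is 6-ethyl-5-iodonon-4-ene.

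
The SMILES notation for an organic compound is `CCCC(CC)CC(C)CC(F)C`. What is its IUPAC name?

6-ethyl-2-fluoro-4-methylnonane

The longest continuous carbon chain has 9 atoms, so the parent hydride is nonane.
The numbering direction is chosen so that the substituent locant set {2,4,6} is lower than {4,6,8} at the first point of difference.
This places an ethyl group at C-6; a fluoro group at C-2; a methyl group at C-4.
Prefixes are listed alphabetically: ethyl, fluoro, methyl.
Putting it together: 6-ethyl-2-fluoro-4-methylnonane.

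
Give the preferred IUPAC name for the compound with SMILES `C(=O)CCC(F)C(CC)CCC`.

The longest carbon chain that includes the –CHO group has 8 carbons, so the parent hydride is octane.
The highest-priority functional group is an aldehyde (terminal –CHO), so the name ends in -al.
Choose the numbering such that the aldehyde carbon is C-1 by definition.
With this numbering: an ethyl group at C-5; a fluoro group at C-4.
Prefixes are listed alphabetically: ethyl, fluoro.
The name is 5-ethyl-4-fluorooctanal.

5-ethyl-4-fluorooctanal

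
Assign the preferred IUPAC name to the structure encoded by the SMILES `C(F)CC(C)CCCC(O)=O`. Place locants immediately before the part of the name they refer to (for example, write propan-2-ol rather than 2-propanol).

Counting along the main chain through the –COOH group gives 7 carbons: the parent is heptane.
The principal characteristic group is a carboxylic acid (terminal –COOH), named with the suffix -oic acid.
The numbering direction is chosen so that the carboxylic acid carbon is C-1 by definition.
This places a fluoro group at C-7; a methyl group at C-5.
Substituent prefixes are cited in alphabetical order (multiplying prefixes like di-/tri- are ignored for ordering).
Putting it together: 7-fluoro-5-methylheptanoic acid.

7-fluoro-5-methylheptanoic acid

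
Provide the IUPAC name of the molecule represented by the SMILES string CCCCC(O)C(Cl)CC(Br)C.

2-bromo-4-chlorononan-5-ol

Counting along the main chain through the –OH group gives 9 carbons: the parent is nonane.
An alcohol (–OH) is the principal characteristic group, giving the suffix -ol.
Choose the numbering such that the substituent locant set {2,4} is lower than {6,8} at the first point of difference.
This places the hydroxyl at C-5; a bromo group at C-2; a chloro group at C-4.
Prefixes are listed alphabetically: bromo, chloro.
Putting it together: 2-bromo-4-chlorononan-5-ol.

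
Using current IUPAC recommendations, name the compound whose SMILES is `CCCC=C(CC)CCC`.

4-ethyloct-4-ene

The longest chain bearing the multiple bond is 8 carbons long (octane).
There is one C=C double bond, indicated by the ending -ene.
Number the chain so that the substituent locant set {4} is lower than {5} at the first point of difference.
This places the double bond between C-4 and C-5; an ethyl group at C-4.
Putting it together: 4-ethyloct-4-ene.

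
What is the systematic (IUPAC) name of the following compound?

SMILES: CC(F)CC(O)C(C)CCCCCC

Counting along the main chain through the –OH group gives 11 carbons: the parent is undecane.
The highest-priority functional group is an alcohol (–OH), so the name ends in -ol.
Choose the numbering such that numbering from this end puts the hydroxyl group at C-4 rather than C-8.
With this numbering: the hydroxyl at C-4; a fluoro group at C-2; a methyl group at C-5.
Prefixes are listed alphabetically: fluoro, methyl.
Putting it together: 2-fluoro-5-methylundecan-4-ol.

2-fluoro-5-methylundecan-4-ol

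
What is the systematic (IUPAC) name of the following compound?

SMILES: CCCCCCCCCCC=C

dodec-1-ene

The longest chain bearing the multiple bond is 12 carbons long (dodecane).
There is one C=C double bond, indicated by the ending -ene.
Number the chain so that numbering from this end puts the double bond at C-1 rather than C-11.
That gives the double bond between C-1 and C-2.
The name is dodec-1-ene.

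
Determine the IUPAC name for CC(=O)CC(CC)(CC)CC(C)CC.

Counting along the main chain through the carbonyl gives 8 carbons: the parent is octane.
The principal characteristic group is a ketone (C=O on an internal carbon), named with the suffix -one.
The numbering direction is chosen so that numbering from this end puts the carbonyl group at C-2 rather than C-7.
With this numbering: the carbonyl at C-2; two ethyl groups at C-4; a methyl group at C-6.
Substituent prefixes are cited in alphabetical order (multiplying prefixes like di-/tri- are ignored for ordering).
Assembling the pieces gives 4,4-diethyl-6-methyloctan-2-one.

4,4-diethyl-6-methyloctan-2-one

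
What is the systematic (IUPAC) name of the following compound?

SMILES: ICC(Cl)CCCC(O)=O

Counting along the main chain through the –COOH group gives 6 carbons: the parent is hexane.
A carboxylic acid (terminal –COOH) is the principal characteristic group, giving the suffix -oic acid.
The numbering direction is chosen so that the carboxylic acid carbon is C-1 by definition.
This places a chloro group at C-5; an iodo group at C-6.
Substituent prefixes are cited in alphabetical order (multiplying prefixes like di-/tri- are ignored for ordering).
Assembling the pieces gives 5-chloro-6-iodohexanoic acid.

5-chloro-6-iodohexanoic acid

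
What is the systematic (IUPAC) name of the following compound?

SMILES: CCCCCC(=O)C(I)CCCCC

7-iodododecan-6-one

Counting along the main chain through the carbonyl gives 12 carbons: the parent is dodecane.
The principal characteristic group is a ketone (C=O on an internal carbon), named with the suffix -one.
Choose the numbering such that numbering from this end puts the carbonyl group at C-6 rather than C-7.
That gives the carbonyl at C-6; an iodo group at C-7.
Putting it together: 7-iodododecan-6-one.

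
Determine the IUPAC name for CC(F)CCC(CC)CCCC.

5-ethyl-2-fluorononane

The longest carbon chain is 9 atoms: the parent is nonane.
Number the chain so that the substituent locant set {2,5} is lower than {5,8} at the first point of difference.
With this numbering: an ethyl group at C-5; a fluoro group at C-2.
Prefixes are listed alphabetically: ethyl, fluoro.
Putting it together: 5-ethyl-2-fluorononane.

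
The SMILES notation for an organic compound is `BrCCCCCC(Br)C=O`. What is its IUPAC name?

The longest chain bearing the –CHO group is 7 carbons long (heptane).
An aldehyde (terminal –CHO) is the principal characteristic group, giving the suffix -al.
Choose the numbering such that the aldehyde carbon is C-1 by definition.
This places bromo groups at C-2 and C-7.
The name is 2,7-dibromoheptanal.

2,7-dibromoheptanal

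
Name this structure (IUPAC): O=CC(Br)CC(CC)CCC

The longest carbon chain that includes the –CHO group has 7 carbons, so the parent hydride is heptane.
The highest-priority functional group is an aldehyde (terminal –CHO), so the name ends in -al.
Choose the numbering such that the aldehyde carbon is C-1 by definition.
With this numbering: a bromo group at C-2; an ethyl group at C-4.
Substituent prefixes are cited in alphabetical order (multiplying prefixes like di-/tri- are ignored for ordering).
The name is 2-bromo-4-ethylheptanal.

2-bromo-4-ethylheptanal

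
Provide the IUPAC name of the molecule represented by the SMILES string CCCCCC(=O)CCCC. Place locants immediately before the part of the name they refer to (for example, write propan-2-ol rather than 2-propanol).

decan-5-one

Counting along the main chain through the carbonyl gives 10 carbons: the parent is decane.
The highest-priority functional group is a ketone (C=O on an internal carbon), so the name ends in -one.
The numbering direction is chosen so that numbering from this end puts the carbonyl group at C-5 rather than C-6.
This places the carbonyl at C-5.
Putting it together: decan-5-one.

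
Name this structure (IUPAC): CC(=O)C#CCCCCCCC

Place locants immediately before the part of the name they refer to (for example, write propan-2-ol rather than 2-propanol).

The longest carbon chain that includes the carbonyl and the multiple bond has 11 carbons, so the parent hydride is undecane.
A ketone (C=O on an internal carbon) is the principal characteristic group, giving the suffix -one.
The chain contains a C≡C triple bond, so the unsaturation ending is -yne.
Choose the numbering such that numbering from this end puts the carbonyl group at C-2 rather than C-10.
That gives the carbonyl at C-2; the triple bond between C-3 and C-4.
Putting it together: undec-3-yn-2-one.

undec-3-yn-2-one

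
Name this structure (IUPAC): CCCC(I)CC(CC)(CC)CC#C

4,4-diethyl-6-iodonon-1-yne

The longest carbon chain that includes the multiple bond has 9 carbons, so the parent hydride is nonane.
The chain contains a C≡C triple bond, so the unsaturation ending is -yne.
Number the chain so that numbering from this end puts the triple bond at C-1 rather than C-8.
With this numbering: the triple bond between C-1 and C-2; two ethyl groups at C-4; an iodo group at C-6.
Substituent prefixes are cited in alphabetical order (multiplying prefixes like di-/tri- are ignored for ordering).
The name is 4,4-diethyl-6-iodonon-1-yne.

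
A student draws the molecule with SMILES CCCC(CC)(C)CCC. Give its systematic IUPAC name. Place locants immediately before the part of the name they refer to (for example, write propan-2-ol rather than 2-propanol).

4-ethyl-4-methylheptane

The longest carbon chain is 7 atoms: the parent is heptane.
Both numbering directions give the same locant set; either may be used.
That gives an ethyl group at C-4; a methyl group at C-4.
The substituents are ordered alphabetically, ignoring any di-/tri- multipliers.
Assembling the pieces gives 4-ethyl-4-methylheptane.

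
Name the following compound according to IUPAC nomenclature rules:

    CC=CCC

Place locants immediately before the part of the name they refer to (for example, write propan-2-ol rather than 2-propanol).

The longest carbon chain that includes the multiple bond has 5 carbons, so the parent hydride is pentane.
The chain contains a C=C double bond, so the unsaturation ending is -ene.
Number the chain so that numbering from this end puts the double bond at C-2 rather than C-3.
That gives the double bond between C-2 and C-3.
The name is pent-2-ene.

pent-2-ene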